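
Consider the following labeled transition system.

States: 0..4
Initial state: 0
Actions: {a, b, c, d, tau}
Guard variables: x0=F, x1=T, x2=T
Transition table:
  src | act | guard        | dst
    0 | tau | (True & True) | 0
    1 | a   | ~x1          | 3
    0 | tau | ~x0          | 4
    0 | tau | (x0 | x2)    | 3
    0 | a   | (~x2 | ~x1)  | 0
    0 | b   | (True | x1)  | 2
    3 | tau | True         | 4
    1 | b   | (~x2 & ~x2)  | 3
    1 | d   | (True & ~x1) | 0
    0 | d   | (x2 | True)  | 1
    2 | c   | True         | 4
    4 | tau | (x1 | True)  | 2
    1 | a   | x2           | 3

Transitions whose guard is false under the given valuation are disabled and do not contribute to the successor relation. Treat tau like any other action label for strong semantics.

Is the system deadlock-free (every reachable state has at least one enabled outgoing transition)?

Answer: DEADLOCK-FREE

Working:
Reachable = {0,1,2,3,4}
  0: b→2  d→1  tau→0  tau→3  tau→4  [5 exit(s)]
  1: a→3  [1 exit(s)]
  2: c→4  [1 exit(s)]
  3: tau→4  [1 exit(s)]
  4: tau→2  [1 exit(s)]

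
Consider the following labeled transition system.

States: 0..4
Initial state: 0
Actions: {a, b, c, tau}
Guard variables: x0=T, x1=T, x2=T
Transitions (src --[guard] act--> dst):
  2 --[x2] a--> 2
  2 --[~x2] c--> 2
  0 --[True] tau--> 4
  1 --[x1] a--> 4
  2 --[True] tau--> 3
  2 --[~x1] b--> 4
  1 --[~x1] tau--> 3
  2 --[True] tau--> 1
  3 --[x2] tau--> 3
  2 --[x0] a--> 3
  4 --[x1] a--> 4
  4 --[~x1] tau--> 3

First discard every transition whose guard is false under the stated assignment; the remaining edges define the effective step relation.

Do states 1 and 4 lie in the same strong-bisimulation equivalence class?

Refine partition for ~:
  P[0] = {{0,1,2,3,4}}
  P[1] = {{0,3},{1,4},{2}}
  P[2] = {{0},{1,4},{2},{3}}
4 equivalence class(es) (converged in 3)
class of 1: {1,4}; class of 4: {1,4}

Answer: BISIMILAR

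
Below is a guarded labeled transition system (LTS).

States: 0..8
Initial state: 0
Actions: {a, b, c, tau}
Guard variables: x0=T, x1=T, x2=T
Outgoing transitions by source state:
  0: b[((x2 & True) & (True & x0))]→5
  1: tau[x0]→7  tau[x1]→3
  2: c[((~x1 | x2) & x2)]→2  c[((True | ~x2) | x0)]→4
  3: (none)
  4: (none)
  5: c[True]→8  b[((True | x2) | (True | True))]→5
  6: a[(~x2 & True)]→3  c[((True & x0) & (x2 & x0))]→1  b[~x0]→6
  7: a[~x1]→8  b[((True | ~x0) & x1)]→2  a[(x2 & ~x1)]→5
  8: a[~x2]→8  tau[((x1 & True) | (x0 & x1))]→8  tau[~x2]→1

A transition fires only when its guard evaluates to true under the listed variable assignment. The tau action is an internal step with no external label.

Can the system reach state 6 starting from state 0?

10 transition(s) survive guard evaluation.
depth 0: {0}
depth 1: {5}  total {0,5}
depth 2: {8}  total {0,5,8}
Reach set: {0,5,8}

Answer: UNREACHABLE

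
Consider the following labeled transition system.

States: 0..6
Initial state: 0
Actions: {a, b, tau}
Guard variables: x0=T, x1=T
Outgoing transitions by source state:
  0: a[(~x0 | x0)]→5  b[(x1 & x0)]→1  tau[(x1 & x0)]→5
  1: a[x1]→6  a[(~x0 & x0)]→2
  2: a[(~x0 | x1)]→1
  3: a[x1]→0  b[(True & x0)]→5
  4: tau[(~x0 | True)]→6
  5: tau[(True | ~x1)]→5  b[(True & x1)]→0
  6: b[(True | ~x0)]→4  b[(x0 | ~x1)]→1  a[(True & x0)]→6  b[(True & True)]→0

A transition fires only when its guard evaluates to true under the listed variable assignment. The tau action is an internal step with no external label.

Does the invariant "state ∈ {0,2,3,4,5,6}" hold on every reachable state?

Inv-set: {0,2,3,4,5,6}
Reachable = {0,1,4,5,6}
  0: ok
  1: ✗ unsafe
  4: ok
  5: ok
  6: ok
witness against invariant: b → 1

Answer: INVARIANT VIOLATED at state 1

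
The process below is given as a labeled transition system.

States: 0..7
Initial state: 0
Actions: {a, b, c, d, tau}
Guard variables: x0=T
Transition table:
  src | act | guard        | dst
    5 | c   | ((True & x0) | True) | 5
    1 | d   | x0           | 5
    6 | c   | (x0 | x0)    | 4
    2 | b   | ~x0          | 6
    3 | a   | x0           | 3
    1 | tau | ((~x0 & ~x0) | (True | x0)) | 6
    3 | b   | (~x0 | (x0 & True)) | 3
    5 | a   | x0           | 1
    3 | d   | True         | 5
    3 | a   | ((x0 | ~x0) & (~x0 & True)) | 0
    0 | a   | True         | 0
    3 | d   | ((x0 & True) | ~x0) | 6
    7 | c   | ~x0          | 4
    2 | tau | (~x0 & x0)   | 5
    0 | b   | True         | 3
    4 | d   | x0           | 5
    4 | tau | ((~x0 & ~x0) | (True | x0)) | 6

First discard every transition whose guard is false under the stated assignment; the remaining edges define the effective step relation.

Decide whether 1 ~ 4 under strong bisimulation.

Bisimulation quotient by refinement:
  π0 = {{0,1,2,3,4,5,6,7}}
  π1 = {{0},{1,4},{2,7},{3},{5},{6}}
6 equivalence class(es) (converged in 2)
class of 1: {1,4}; class of 4: {1,4}

Answer: BISIMILAR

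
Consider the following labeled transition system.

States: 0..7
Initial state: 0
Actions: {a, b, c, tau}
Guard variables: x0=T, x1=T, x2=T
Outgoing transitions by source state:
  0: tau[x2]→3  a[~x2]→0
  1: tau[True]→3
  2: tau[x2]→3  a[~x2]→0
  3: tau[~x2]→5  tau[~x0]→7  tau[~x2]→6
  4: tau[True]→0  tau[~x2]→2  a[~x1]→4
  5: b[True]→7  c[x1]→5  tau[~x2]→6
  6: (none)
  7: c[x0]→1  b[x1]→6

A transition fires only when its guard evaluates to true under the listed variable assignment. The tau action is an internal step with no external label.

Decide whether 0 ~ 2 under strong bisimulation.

Compute ~ classes (split until stable):
  P[0] = {{0,1,2,3,4,5,6,7}}
  P[1] = {{0,1,2,4},{3,6},{5,7}}
  P[2] = {{0,1,2},{3,6},{4},{5},{7}}
Fixed point at round 3; 5 class(es).
[0]={0,1,2}  [2]={0,1,2}

Answer: BISIMILAR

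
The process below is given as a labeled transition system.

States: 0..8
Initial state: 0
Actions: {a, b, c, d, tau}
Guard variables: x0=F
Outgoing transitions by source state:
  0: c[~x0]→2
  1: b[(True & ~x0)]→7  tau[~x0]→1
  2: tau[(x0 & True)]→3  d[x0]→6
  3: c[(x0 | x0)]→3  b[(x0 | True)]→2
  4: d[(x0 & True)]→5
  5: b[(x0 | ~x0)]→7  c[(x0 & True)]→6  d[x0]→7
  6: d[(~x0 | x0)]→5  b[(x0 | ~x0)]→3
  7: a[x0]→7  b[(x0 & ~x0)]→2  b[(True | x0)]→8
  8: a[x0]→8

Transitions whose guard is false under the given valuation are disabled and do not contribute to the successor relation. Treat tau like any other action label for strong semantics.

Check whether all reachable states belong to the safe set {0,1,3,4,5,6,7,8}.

Safe = {0,1,3,4,5,6,7,8}
Reach set: {0,2}
  0: ok
  2: outside
counterexample path to 2: c

Answer: INVARIANT VIOLATED at state 2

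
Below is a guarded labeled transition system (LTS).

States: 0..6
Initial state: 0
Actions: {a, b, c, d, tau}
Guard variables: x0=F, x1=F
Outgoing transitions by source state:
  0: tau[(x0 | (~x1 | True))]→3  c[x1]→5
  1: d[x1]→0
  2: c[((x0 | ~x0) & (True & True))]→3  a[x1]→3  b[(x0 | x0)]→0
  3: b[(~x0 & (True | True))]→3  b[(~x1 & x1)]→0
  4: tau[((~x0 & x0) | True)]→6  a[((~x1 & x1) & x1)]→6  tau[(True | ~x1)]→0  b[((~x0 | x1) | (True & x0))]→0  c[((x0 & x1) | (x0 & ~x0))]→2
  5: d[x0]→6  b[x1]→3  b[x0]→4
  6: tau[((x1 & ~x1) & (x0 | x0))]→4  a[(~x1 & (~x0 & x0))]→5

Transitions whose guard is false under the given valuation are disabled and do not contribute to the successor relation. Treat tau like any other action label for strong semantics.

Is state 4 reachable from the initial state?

After dropping false guards: 6 live edges.
depth 0: {0}
depth 1: {3}  total {0,3}
Reach set: {0,3}

Answer: UNREACHABLE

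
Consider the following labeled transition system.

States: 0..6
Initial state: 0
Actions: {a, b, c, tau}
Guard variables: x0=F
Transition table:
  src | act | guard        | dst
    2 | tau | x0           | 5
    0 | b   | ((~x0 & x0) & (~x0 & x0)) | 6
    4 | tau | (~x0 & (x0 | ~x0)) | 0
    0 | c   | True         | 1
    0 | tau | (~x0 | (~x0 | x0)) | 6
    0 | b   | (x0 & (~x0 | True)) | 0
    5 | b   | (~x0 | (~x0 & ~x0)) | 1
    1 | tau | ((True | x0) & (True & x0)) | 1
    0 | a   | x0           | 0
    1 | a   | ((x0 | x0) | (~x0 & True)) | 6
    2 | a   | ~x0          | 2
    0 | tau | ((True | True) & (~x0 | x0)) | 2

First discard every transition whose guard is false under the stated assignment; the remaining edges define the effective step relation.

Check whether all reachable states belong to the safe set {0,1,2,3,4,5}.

Allowed set {0,1,2,3,4,5}
R = {0,1,2,6}
  0: safe
  1: safe
  2: safe
  6: ✗ unsafe
counterexample path to 6: tau

Answer: INVARIANT VIOLATED at state 6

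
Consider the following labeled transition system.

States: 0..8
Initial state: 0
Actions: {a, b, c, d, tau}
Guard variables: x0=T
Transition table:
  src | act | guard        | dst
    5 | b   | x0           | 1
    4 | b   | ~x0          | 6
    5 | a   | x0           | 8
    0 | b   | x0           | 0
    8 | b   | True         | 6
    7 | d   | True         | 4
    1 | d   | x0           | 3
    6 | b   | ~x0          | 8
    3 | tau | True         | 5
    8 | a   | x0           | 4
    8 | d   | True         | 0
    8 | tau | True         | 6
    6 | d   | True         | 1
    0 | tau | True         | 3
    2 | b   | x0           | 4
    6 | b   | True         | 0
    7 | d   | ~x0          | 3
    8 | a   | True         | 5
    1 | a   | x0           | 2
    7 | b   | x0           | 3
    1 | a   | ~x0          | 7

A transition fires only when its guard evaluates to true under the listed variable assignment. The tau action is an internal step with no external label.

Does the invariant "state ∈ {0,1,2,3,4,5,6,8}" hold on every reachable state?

Safe = {0,1,2,3,4,5,6,8}
R = {0,1,2,3,4,5,6,8}
  0: ok
  1: ok
  2: ok
  3: ok
  4: ok
  5: ok
  6: ok
  8: ok

Answer: INVARIANT HOLDS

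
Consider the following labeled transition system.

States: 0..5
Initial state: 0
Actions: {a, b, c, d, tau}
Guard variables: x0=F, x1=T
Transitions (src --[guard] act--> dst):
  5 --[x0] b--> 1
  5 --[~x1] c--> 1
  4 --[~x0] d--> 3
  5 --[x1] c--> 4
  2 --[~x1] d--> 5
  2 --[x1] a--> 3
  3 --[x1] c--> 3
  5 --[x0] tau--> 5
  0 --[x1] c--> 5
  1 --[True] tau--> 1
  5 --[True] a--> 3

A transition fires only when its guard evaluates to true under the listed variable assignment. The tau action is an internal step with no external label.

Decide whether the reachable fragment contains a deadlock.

R = {0,3,4,5}
  0: c→5  [deg 1]
  3: c→3  [deg 1]
  4: d→3  [deg 1]
  5: a→3  c→4  [deg 2]

Answer: DEADLOCK-FREE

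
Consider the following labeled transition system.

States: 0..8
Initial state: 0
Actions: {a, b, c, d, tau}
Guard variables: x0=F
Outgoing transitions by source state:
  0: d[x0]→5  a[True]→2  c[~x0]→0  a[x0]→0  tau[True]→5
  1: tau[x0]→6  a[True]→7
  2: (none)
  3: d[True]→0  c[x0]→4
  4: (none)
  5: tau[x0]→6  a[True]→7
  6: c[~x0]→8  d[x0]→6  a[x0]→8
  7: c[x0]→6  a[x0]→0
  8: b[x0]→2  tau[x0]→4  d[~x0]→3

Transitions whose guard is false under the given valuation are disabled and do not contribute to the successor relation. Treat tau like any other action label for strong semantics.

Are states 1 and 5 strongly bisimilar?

Refine partition for ~:
  P[0] = {{0,1,2,3,4,5,6,7,8}}
  P[1] = {{0},{1,5},{2,4,7},{3,8},{6}}
  P[2] = {{0},{1,5},{2,4,7},{3},{6},{8}}
6 equivalence class(es) (converged in 3)
[1]={1,5}  [5]={1,5}

Answer: BISIMILAR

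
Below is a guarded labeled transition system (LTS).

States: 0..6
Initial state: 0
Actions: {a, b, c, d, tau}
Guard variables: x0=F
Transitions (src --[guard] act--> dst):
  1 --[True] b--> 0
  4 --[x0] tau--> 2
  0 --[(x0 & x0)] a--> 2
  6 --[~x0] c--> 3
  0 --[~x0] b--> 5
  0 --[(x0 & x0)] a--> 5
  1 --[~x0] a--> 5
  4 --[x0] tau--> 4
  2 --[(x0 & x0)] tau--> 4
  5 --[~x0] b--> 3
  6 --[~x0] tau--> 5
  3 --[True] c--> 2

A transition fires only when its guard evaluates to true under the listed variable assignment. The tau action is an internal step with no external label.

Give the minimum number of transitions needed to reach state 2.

Answer: 3

Trace:
Layered search for 2:
  L0 = {0}
  L1 = {5}
  L2 = {3}
  L3 = {2}
2 enters at depth 3; path b·b·c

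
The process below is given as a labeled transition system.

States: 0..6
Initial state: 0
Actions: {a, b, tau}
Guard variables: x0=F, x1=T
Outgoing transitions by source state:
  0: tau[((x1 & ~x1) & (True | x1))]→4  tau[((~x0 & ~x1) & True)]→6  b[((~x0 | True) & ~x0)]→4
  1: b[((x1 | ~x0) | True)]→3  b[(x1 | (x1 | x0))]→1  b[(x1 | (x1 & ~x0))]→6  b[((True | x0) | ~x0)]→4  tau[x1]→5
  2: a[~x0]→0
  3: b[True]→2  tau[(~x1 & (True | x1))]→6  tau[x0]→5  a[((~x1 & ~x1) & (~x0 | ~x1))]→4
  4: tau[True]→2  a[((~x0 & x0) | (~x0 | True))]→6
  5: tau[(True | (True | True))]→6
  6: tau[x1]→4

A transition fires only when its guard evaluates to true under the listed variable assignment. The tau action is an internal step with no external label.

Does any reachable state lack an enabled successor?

Answer: DEADLOCK-FREE

Trace:
Reachable = {0,2,4,6}
  0: b→4  [deg 1]
  2: a→0  [deg 1]
  4: a→6  tau→2  [deg 2]
  6: tau→4  [deg 1]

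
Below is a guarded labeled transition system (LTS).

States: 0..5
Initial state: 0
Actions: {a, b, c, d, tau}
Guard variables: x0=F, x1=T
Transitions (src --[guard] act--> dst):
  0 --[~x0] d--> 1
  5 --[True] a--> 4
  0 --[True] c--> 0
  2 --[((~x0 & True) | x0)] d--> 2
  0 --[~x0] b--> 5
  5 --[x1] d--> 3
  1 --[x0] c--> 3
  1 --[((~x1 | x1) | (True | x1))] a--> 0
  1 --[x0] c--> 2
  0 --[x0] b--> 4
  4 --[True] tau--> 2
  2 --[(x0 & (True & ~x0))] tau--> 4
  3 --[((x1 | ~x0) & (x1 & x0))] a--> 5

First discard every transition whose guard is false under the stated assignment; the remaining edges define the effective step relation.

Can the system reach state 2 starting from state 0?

Guard filter leaves 8 enabled edge(s).
depth 0: {0}
depth 1: {1,5}  now seen {0,1,5}
depth 2: {3,4}  now seen {0,1,3,4,5}
depth 3: {2}  now seen {0,1,2,3,4,5}
Reachable = {0,1,2,3,4,5}
trace reaching 2: b·a·tau

Answer: REACHABLE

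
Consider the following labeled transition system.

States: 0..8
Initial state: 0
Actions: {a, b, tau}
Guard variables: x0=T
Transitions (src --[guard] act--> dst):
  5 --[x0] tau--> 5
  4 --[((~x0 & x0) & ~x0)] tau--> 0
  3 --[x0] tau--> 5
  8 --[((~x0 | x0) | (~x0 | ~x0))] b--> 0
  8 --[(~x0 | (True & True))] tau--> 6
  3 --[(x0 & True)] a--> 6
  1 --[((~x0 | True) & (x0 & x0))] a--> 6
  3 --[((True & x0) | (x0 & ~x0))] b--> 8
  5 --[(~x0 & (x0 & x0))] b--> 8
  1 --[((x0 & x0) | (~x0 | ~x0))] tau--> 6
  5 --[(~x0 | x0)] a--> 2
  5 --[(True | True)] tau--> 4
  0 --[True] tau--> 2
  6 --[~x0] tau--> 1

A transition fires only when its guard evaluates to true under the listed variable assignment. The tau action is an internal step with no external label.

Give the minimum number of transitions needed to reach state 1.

Answer: UNREACHABLE

Analysis:
Layered search for 1:
  L0 = {0}
  L1 = {2}
1 never appears.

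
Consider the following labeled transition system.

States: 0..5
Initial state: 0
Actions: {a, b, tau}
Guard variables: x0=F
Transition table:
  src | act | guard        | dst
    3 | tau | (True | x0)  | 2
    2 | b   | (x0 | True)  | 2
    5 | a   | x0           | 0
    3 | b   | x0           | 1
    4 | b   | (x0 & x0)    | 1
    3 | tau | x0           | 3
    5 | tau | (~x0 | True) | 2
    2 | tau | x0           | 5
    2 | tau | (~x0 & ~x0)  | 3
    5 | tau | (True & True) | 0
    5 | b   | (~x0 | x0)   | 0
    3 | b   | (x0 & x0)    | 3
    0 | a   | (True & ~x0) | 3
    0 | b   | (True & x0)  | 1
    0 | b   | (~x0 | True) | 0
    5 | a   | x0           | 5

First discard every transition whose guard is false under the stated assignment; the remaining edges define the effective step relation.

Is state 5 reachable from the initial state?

Answer: UNREACHABLE

Analysis:
8 transition(s) survive guard evaluation.
Layer 0: {0}
Layer 1: {3}  cumulative {0,3}
Layer 2: {2}  cumulative {0,2,3}
Reach set: {0,2,3}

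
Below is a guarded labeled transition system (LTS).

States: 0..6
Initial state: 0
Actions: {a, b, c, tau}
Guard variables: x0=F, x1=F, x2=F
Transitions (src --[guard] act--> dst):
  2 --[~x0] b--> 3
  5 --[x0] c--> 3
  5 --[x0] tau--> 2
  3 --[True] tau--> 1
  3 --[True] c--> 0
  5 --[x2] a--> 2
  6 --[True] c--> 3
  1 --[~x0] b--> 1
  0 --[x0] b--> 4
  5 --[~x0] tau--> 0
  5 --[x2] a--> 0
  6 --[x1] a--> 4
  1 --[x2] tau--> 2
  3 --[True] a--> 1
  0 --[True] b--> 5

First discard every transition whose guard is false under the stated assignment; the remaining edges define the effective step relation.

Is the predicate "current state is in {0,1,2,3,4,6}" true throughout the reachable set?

Answer: INVARIANT VIOLATED at state 5

Trace:
Safe = {0,1,2,3,4,6}
Reachable = {0,5}
  0: safe
  5: VIOLATES
counterexample path to 5: b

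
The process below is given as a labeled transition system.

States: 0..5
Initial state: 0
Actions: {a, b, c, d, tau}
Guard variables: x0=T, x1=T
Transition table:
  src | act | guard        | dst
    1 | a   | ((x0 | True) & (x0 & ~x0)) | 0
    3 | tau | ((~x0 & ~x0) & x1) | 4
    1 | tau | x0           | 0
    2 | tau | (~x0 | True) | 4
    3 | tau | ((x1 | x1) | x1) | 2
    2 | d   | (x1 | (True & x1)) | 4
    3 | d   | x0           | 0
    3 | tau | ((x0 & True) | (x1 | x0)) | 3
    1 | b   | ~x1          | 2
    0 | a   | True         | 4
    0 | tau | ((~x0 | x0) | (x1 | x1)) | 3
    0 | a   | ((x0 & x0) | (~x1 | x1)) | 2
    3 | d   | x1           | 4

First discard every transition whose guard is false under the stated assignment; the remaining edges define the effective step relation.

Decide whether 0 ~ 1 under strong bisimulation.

Bisimulation quotient by refinement:
  P[0] = {{0,1,2,3,4,5}}
  P[1] = {{0},{1},{2,3},{4,5}}
  P[2] = {{0},{1},{2},{3},{4,5}}
stable after 3 split(s): 5 block(s)
0∈{0}, 1∈{1}

Answer: NOT BISIMILAR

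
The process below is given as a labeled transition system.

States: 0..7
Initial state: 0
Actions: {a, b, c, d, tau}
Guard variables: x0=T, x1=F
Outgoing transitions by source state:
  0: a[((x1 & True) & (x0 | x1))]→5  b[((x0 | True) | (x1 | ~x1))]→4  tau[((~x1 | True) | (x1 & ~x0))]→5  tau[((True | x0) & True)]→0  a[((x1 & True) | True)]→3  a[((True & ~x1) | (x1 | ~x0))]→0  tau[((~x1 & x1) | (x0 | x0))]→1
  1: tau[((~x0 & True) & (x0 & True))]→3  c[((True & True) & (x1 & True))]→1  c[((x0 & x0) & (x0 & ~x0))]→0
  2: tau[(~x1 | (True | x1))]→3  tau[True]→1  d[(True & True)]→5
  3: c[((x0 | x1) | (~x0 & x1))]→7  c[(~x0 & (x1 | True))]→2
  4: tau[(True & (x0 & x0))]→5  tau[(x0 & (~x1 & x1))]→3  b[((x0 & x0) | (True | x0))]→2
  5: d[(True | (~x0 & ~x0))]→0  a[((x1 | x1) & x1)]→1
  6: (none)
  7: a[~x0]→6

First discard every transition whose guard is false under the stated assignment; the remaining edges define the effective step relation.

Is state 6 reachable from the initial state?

Guard filter leaves 13 enabled edge(s).
L0 = {0}
L1 = {1,3,4,5}  now seen {0,1,3,4,5}
L2 = {2,7}  now seen {0,1,2,3,4,5,7}
Reach set: {0,1,2,3,4,5,7}

Answer: UNREACHABLE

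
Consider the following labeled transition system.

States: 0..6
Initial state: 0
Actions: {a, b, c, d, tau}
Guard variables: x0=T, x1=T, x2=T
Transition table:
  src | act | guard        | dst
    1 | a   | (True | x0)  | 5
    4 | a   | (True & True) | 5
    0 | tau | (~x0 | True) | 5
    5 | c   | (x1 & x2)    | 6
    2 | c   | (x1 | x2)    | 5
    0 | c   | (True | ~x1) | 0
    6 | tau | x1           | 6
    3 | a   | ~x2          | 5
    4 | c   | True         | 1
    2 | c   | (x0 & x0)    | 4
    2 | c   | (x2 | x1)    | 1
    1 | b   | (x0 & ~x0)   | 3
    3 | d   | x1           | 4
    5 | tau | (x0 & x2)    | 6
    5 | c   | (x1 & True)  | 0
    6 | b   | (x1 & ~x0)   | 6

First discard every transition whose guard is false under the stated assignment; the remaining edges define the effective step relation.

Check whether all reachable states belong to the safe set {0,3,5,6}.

Answer: INVARIANT HOLDS

Trace:
Safe = {0,3,5,6}
Reachable = {0,5,6}
  0: ok
  5: ok
  6: ok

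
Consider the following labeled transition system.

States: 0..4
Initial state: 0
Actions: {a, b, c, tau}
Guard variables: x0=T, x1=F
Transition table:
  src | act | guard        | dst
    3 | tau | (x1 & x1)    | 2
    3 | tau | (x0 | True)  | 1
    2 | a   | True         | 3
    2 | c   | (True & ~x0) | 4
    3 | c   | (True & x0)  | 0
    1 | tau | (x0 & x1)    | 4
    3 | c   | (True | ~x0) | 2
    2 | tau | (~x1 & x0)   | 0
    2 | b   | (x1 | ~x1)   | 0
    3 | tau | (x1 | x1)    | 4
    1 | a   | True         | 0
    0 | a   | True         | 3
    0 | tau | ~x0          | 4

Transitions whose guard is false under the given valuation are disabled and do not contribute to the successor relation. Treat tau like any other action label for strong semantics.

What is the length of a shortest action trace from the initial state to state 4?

Layered search for 4:
  depth 0: {0}
  depth 1: {3}
  depth 2: {1,2}
4 never appears.

Answer: UNREACHABLE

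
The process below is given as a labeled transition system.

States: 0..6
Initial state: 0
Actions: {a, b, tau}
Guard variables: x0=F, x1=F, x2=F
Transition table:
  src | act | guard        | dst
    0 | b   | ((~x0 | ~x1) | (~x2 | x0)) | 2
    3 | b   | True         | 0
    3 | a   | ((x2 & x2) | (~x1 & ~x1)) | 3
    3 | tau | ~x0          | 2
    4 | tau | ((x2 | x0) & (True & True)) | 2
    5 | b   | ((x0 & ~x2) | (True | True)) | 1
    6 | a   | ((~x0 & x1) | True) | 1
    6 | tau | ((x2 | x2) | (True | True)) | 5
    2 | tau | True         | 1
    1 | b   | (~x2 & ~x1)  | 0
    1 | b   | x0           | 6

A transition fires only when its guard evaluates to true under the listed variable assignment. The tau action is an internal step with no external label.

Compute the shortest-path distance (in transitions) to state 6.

Answer: UNREACHABLE

Trace:
Breadth-first toward 6:
  Layer 0: {0}
  Layer 1: {2}
  Layer 2: {1}
6 never appears.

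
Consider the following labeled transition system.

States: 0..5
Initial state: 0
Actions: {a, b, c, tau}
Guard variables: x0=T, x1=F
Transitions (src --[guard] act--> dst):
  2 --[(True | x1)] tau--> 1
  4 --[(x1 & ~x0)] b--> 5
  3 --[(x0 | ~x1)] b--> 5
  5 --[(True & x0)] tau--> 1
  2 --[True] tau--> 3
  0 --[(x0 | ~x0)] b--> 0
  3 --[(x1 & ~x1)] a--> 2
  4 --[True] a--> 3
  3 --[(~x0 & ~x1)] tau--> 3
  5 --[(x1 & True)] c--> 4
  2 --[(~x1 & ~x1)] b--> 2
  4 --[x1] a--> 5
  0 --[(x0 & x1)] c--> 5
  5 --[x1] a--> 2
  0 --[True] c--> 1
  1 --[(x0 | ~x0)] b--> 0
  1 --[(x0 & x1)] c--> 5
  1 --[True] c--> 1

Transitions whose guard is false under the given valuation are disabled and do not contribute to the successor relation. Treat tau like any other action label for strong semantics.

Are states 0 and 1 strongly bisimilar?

Answer: BISIMILAR

Trace:
Compute ~ classes (split until stable):
  π0 = {{0,1,2,3,4,5}}
  π1 = {{0,1},{2},{3},{4},{5}}
Fixed point at round 2; 5 class(es).
class of 0: {0,1}; class of 1: {0,1}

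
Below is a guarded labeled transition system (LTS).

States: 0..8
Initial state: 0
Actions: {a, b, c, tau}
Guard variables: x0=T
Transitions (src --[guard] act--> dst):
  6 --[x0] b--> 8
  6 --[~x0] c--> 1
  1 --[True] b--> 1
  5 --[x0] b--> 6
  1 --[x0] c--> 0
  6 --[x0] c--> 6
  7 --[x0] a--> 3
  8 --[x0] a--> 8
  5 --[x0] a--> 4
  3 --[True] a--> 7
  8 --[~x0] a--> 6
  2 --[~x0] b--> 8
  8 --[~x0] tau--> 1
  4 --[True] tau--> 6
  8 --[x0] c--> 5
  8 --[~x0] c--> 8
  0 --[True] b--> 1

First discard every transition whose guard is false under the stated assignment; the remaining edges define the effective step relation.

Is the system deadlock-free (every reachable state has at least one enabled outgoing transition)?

Answer: DEADLOCK-FREE

Trace:
Reach set: {0,1}
  0: b→1  [deg 1]
  1: b→1  c→0  [deg 2]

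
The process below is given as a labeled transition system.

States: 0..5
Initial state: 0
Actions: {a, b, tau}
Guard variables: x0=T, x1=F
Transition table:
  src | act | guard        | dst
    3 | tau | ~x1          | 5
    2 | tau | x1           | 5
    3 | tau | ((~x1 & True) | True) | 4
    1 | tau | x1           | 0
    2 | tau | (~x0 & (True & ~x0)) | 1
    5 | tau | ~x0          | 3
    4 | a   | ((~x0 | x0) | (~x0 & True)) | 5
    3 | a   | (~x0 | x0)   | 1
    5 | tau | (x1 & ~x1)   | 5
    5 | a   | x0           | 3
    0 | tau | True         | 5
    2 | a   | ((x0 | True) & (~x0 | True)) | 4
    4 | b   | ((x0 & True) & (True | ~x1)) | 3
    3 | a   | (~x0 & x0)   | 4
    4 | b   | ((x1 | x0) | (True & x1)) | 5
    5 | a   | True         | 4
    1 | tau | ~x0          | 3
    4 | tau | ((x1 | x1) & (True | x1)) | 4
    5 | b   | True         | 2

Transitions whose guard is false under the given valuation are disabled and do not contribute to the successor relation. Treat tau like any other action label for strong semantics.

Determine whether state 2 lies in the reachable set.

Guard filter leaves 11 enabled edge(s).
L0 = {0}
L1 = {5}  cumulative {0,5}
L2 = {2,3,4}  cumulative {0,2,3,4,5}
L3 = {1}  cumulative {0,1,2,3,4,5}
Reachable = {0,1,2,3,4,5}
witness 2: tau·b

Answer: REACHABLE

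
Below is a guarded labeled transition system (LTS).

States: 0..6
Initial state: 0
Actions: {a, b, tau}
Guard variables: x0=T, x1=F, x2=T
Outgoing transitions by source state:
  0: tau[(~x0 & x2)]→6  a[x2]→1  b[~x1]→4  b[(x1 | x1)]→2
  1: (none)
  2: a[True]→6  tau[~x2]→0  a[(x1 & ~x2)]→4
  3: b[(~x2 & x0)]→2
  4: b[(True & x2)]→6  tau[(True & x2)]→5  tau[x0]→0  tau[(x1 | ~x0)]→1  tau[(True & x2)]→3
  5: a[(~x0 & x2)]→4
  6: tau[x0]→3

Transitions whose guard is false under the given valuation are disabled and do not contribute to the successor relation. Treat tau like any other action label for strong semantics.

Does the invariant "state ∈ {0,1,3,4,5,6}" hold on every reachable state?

Answer: INVARIANT HOLDS

Trace:
Inv-set: {0,1,3,4,5,6}
R = {0,1,3,4,5,6}
  0: safe
  1: safe
  3: safe
  4: safe
  5: safe
  6: safe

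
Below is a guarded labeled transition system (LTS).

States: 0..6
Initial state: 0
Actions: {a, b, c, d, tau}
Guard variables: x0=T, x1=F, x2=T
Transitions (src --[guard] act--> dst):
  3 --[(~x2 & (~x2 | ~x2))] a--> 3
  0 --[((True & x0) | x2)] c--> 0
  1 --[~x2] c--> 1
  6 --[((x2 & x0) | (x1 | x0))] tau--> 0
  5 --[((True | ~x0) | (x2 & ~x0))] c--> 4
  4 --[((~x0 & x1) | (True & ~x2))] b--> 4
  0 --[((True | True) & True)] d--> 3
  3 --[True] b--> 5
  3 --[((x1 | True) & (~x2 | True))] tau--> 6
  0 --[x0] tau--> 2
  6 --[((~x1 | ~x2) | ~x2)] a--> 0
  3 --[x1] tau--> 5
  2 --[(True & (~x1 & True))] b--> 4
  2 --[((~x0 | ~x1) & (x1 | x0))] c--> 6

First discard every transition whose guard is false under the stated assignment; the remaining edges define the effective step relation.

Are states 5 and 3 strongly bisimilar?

Refine partition for ~:
  π0 = {{0,1,2,3,4,5,6}}
  π1 = {{0},{1,4},{2},{3},{5},{6}}
stable after 2 split(s): 6 block(s)
[5]={5}  [3]={3}

Answer: NOT BISIMILAR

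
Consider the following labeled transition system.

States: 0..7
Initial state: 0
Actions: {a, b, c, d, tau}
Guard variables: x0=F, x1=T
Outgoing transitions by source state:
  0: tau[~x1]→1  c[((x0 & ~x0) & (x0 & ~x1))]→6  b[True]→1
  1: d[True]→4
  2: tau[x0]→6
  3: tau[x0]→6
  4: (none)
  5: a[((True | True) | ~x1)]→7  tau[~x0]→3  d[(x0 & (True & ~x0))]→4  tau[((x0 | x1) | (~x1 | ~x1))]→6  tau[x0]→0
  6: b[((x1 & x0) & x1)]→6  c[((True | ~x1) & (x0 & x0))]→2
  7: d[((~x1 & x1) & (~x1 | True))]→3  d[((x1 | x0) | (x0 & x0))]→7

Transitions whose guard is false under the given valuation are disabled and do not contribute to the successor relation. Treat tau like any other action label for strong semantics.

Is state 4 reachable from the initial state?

Answer: REACHABLE

Trace:
Guard filter leaves 6 enabled edge(s).
Layer 0: {0}
Layer 1: {1}  now seen {0,1}
Layer 2: {4}  now seen {0,1,4}
Reachable = {0,1,4}
trace reaching 4: b·d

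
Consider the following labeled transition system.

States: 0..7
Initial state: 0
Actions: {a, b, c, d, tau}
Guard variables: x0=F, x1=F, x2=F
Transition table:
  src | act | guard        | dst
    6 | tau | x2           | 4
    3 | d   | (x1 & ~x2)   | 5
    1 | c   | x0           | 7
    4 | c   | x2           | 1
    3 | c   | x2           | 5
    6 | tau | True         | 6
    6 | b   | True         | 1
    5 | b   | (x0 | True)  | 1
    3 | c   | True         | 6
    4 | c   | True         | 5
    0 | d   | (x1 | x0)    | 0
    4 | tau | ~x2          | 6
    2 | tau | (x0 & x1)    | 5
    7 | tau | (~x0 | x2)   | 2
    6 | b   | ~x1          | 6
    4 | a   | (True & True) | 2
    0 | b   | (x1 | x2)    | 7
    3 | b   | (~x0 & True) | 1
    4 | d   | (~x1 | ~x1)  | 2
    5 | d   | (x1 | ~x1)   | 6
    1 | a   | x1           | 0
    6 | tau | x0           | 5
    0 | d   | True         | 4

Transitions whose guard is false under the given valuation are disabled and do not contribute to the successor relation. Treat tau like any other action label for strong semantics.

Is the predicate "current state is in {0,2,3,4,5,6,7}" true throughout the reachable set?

Answer: INVARIANT VIOLATED at state 1

Trace:
Allowed set {0,2,3,4,5,6,7}
Reachable = {0,1,2,4,5,6}
  0: safe
  1: ✗ unsafe
  2: safe
  4: safe
  5: safe
  6: safe
reach 1 via d·c·b — violates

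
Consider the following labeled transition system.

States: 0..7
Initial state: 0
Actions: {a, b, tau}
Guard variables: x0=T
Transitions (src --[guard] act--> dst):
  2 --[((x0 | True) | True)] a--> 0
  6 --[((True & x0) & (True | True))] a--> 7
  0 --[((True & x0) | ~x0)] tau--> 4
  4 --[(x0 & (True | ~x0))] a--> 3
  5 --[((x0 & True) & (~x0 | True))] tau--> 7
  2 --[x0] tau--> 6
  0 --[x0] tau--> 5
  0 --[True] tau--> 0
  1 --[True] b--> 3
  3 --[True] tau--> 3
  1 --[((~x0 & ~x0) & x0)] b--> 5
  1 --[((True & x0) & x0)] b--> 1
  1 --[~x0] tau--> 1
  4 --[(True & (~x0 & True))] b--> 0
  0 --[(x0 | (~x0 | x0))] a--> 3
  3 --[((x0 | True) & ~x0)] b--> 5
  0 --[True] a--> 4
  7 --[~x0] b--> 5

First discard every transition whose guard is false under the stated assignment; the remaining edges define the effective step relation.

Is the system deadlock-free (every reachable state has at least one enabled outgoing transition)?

Reachable = {0,3,4,5,7}
  0: a→3  a→4  tau→0  tau→4  tau→5  [5 exit(s)]
  3: tau→3  [1 exit(s)]
  4: a→3  [1 exit(s)]
  5: tau→7  [1 exit(s)]
  7: ∅  [STUCK]
trace reaching 7: tau·tau

Answer: DEADLOCK at state 7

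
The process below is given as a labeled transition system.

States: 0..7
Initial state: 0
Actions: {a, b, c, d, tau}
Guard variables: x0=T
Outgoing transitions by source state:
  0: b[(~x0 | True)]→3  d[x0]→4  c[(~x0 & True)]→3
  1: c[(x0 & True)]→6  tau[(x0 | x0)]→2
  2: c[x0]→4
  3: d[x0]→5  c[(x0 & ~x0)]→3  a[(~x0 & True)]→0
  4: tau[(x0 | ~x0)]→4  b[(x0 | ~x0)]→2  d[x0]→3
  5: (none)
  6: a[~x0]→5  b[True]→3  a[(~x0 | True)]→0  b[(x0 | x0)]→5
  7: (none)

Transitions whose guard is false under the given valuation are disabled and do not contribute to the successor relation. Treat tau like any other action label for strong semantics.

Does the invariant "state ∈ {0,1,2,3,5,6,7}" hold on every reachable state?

Inv-set: {0,1,2,3,5,6,7}
R = {0,2,3,4,5}
  0: safe
  2: safe
  3: safe
  4: outside
  5: safe
reach 4 via d — violates

Answer: INVARIANT VIOLATED at state 4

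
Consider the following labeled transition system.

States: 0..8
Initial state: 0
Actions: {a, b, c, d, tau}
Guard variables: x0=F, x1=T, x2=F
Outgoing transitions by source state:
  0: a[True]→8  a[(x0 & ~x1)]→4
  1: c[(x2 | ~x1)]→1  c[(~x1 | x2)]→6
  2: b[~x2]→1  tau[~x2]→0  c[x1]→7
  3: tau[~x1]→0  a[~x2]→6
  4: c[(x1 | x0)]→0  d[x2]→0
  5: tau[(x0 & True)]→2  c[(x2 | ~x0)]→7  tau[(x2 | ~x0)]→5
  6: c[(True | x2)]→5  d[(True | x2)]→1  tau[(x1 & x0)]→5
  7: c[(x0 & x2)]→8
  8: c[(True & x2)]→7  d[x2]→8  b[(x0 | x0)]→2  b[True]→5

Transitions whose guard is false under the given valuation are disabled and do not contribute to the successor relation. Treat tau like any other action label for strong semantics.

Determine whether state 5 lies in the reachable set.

Answer: REACHABLE

Working:
After dropping false guards: 11 live edges.
depth 0: {0}
depth 1: {8}  now seen {0,8}
depth 2: {5}  now seen {0,5,8}
depth 3: {7}  now seen {0,5,7,8}
Reach set: {0,5,7,8}
witness 5: a·b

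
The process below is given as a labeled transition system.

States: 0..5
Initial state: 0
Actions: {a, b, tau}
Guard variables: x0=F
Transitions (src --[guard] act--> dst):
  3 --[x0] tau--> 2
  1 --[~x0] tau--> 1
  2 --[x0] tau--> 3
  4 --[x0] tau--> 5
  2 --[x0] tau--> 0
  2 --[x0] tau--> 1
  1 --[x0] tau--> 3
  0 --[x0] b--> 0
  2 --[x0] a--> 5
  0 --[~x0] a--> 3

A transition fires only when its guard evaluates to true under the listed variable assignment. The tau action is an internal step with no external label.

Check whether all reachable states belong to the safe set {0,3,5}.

Answer: INVARIANT HOLDS

Working:
Inv-set: {0,3,5}
R = {0,3}
  0: safe
  3: safe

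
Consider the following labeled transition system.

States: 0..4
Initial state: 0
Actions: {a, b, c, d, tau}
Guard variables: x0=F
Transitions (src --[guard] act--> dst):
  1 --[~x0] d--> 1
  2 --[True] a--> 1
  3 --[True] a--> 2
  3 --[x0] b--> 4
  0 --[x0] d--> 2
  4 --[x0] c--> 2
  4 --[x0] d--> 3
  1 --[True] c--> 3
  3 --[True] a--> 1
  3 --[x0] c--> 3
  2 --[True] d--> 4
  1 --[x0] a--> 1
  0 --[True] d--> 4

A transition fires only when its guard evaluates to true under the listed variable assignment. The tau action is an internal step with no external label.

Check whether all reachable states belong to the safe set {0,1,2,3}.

Answer: INVARIANT VIOLATED at state 4

Working:
Inv-set: {0,1,2,3}
R = {0,4}
  0: ✓
  4: VIOLATES
counterexample path to 4: d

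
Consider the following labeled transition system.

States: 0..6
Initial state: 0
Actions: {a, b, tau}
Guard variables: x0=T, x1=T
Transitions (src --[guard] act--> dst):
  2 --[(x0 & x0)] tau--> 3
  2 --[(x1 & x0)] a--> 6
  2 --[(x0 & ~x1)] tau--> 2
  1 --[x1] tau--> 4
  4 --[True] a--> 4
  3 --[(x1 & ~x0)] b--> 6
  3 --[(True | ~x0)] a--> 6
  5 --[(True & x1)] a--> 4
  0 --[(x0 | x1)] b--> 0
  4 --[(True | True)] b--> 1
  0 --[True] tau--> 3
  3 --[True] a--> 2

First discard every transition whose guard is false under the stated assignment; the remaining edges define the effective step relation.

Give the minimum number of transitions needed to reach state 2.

Answer: 2

Analysis:
Breadth-first toward 2:
  Layer 0: {0}
  Layer 1: {3}
  Layer 2: {2,6}
depth(2)=2, e.g. tau·a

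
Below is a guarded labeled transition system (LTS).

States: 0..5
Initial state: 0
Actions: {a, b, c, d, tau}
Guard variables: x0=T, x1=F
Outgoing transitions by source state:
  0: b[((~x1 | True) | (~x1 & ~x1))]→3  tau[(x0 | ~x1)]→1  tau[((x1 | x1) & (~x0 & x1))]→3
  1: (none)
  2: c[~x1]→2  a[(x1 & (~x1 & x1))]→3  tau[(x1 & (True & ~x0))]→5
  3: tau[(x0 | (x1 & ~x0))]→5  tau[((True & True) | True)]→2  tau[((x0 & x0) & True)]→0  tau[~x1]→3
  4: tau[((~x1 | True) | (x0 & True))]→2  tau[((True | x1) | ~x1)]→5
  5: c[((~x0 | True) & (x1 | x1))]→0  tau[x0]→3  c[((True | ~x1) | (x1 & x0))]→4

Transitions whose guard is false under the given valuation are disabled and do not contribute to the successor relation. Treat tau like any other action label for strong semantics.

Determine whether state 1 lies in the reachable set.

Answer: REACHABLE

Working:
After dropping false guards: 11 live edges.
Layer 0: {0}
Layer 1: {1,3}  total {0,1,3}
Layer 2: {2,5}  total {0,1,2,3,5}
Layer 3: {4}  total {0,1,2,3,4,5}
Reachable = {0,1,2,3,4,5}
witness 1: tau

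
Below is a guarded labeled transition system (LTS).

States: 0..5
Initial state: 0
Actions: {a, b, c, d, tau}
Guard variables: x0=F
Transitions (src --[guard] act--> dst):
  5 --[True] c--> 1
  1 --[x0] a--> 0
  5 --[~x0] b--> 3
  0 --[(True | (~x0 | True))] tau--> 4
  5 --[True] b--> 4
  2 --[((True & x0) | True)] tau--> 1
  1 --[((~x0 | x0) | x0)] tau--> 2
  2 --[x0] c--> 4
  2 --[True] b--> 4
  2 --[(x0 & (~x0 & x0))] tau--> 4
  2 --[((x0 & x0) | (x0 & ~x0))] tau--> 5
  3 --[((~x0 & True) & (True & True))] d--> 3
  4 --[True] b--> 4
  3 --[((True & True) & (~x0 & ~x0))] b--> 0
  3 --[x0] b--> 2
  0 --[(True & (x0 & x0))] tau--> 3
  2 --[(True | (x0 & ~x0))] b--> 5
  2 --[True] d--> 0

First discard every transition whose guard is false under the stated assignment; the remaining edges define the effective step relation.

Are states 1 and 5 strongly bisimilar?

Bisimulation quotient by refinement:
  π0 = {{0,1,2,3,4,5}}
  π1 = {{0,1},{2},{3},{4},{5}}
  π2 = {{0},{1},{2},{3},{4},{5}}
6 equivalence class(es) (converged in 3)
1∈{1}, 5∈{5}

Answer: NOT BISIMILAR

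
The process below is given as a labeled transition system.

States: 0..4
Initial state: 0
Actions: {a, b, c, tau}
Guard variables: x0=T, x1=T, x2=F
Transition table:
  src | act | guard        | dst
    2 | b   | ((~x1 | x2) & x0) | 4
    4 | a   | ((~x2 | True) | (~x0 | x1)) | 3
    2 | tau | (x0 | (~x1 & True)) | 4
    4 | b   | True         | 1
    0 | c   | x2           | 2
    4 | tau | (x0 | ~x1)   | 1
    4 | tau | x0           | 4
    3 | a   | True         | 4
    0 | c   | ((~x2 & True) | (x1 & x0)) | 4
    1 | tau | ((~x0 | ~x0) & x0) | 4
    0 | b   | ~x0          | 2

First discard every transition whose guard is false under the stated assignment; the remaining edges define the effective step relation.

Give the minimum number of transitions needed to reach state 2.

Answer: UNREACHABLE

Trace:
BFS to 2:
  L0 = {0}
  L1 = {4}
  L2 = {1,3}
2 never appears.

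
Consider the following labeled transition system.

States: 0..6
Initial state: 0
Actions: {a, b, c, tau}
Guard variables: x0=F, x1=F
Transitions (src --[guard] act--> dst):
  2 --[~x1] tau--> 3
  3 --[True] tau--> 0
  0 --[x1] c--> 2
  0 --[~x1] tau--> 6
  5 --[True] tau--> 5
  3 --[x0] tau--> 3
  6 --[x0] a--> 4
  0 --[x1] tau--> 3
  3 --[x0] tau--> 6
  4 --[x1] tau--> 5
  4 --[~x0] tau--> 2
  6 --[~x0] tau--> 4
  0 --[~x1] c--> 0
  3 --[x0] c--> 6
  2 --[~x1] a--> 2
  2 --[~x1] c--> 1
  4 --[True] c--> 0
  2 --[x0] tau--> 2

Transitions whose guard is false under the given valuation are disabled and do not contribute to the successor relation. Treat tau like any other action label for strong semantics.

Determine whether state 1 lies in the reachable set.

Answer: REACHABLE

Working:
Guard filter leaves 10 enabled edge(s).
depth 0: {0}
depth 1: {6}  cumulative {0,6}
depth 2: {4}  cumulative {0,4,6}
depth 3: {2}  cumulative {0,2,4,6}
depth 4: {1,3}  cumulative {0,1,2,3,4,6}
Reach set: {0,1,2,3,4,6}
witness 1: tau·tau·tau·c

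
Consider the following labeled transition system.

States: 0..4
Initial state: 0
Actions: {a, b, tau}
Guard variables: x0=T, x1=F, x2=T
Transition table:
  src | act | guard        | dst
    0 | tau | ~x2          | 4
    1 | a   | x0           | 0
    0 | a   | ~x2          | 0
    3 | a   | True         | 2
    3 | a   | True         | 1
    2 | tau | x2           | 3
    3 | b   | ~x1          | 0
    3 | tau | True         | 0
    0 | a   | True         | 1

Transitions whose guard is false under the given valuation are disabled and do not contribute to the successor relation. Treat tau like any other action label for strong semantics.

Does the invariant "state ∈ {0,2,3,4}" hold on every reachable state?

Answer: INVARIANT VIOLATED at state 1

Working:
Allowed set {0,2,3,4}
Reach set: {0,1}
  0: ✓
  1: VIOLATES
reach 1 via a — violates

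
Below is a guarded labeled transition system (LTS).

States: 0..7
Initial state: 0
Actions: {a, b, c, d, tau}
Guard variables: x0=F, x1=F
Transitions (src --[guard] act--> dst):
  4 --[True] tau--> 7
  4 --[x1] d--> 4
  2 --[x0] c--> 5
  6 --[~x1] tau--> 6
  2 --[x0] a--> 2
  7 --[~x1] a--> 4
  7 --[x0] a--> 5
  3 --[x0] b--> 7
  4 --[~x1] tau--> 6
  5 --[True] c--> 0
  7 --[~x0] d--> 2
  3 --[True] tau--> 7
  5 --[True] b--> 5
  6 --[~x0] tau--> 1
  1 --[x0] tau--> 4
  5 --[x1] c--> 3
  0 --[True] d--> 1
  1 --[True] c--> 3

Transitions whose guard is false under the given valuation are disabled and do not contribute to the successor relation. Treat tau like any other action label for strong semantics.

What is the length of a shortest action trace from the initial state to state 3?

Answer: 2

Trace:
Layered search for 3:
  L0 = {0}
  L1 = {1}
  L2 = {3}
first hit 3 at d=2 via d·c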